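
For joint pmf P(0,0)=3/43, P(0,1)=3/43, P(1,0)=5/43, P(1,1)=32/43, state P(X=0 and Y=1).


Read from table: P(X=0, Y=1) = 3/43

3/43


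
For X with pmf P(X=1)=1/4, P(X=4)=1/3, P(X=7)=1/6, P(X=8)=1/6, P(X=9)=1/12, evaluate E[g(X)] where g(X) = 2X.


E[2X] = sum(g(x)*P(x))
= 2*1/4 + 8*1/3 + 14*1/6 + 16*1/6 + 18*1/12
= 29/3

29/3


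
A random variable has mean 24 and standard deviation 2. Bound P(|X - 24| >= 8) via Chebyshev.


k = 8/2 = 4
Chebyshev: P(|X-mu| >= k*sigma) <= 1/k^2 = 1/4^2 = 1/16

1/16


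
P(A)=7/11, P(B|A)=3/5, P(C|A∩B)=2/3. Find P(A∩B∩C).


P(A∩B∩C) = P(A) * P(B|A) * P(C|A∩B)
= 7/11 * 3/5 * 2/3
= 21/55 * 2/3 = 14/55

14/55


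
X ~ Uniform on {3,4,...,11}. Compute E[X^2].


E[X^2] = (1/9) * sum(x^2 for x=3..11)
= 501/9 = 167/3

167/3


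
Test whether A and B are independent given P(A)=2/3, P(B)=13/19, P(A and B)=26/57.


P(A)*P(B) = 2/3*13/19 = 26/57
P(A∩B) = 26/57, which equals P(A)P(B), so independent

Yes, A and B are independent


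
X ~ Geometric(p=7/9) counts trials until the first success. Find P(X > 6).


P(X > 6) = P(first 6 trials all fail) = (1-p)^6 = (2/9)^6 = 64/531441

64/531441


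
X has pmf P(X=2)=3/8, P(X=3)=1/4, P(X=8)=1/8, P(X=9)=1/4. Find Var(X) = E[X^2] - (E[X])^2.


E[X] = 19/4, E[X^2] = 32
Var(X) = E[X^2] - (E[X])^2 = 32 - (19/4)^2 = 151/16

151/16


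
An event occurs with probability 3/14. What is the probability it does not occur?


P(A') = 1 - P(A) = 1 - 3/14 = 11/14

11/14


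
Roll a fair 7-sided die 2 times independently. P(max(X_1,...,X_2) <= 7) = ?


P(max <= 7) = P(all X_i <= 7) = (P(X_1 <= 7))^2
= (7/7)^2 = 1^2 = 1

1


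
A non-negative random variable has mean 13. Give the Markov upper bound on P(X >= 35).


Markov: P(X >= a) <= E[X]/a
P(X >= 35) <= 13/35

13/35


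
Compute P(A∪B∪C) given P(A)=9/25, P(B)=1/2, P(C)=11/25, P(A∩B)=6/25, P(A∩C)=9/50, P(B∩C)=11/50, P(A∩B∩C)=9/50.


P(A∪B∪C) = P(A)+P(B)+P(C) - P(AB)-P(AC)-P(BC) + P(ABC)
= 9/25+1/2+11/25 - 6/25-9/50-11/50 + 9/50
= 21/25

21/25


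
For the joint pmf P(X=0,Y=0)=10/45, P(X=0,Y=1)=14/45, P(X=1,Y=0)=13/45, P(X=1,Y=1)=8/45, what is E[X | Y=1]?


P(Y=1) = 22/45
E[X|Y=1] = (0*14 + 1*8)/22 = 8/22 = 4/11

4/11


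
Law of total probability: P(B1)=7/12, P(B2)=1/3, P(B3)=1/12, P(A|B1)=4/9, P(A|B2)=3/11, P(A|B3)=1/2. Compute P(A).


P(A) = P(A|B1)P(B1) + P(A|B2)P(B2) + P(A|B3)P(B3)
= 4/9*7/12 + 3/11*1/3 + 1/2*1/12
= 7/27 + 1/11 + 1/24 = 931/2376

931/2376


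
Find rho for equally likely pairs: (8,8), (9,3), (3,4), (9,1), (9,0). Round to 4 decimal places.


Cov(X,Y) = -1.9200, Var(X) = 5.4400, Var(Y) = 7.7600
rho = Cov/(sqrt(VarX)*sqrt(VarY)) = -0.2955

-0.2955


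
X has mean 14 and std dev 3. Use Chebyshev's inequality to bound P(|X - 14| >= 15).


k = 15/3 = 5
Chebyshev: P(|X-mu| >= k*sigma) <= 1/k^2 = 1/5^2 = 1/25

1/25


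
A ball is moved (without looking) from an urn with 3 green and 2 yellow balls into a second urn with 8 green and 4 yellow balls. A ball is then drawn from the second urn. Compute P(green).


P(transfer green) = 3/5; P(transfer yellow) = 2/5
If green transferred: Urn II has 9 green of 13, so P(green|green moved) = 9/13
If yellow transferred: Urn II has 8 green of 13, so P(green|yellow moved) = 8/13
By total probability: P(green) = 3/5*9/13 + 2/5*8/13 = 43/65

43/65


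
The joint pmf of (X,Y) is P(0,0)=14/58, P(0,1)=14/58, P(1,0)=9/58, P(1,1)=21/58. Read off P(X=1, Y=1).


Read from table: P(X=1, Y=1) = 21/58

21/58


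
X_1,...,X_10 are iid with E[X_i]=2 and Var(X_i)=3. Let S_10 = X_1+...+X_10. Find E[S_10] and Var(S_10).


E[S_n] = n*mu = 10*2 = 20
Var(S_n) = n*sigma^2 = 10*3 = 30

E[S_10]=20, Var(S_10)=30


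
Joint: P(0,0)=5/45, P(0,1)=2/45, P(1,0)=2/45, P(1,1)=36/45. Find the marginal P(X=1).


P(X=1) = P(1,0)+P(1,1) = 2/45 + 36/45 = 38/45

38/45


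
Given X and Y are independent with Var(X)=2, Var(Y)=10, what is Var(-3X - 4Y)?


Independence => Cov(X,Y)=0
Var(-3X - 4Y) = (-3)^2*Var(X) + (-4)^2*Var(Y)
= 9*2 + 16*10 = 178

178


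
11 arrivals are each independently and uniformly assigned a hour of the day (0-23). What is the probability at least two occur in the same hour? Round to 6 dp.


P(all different) = prod((24-i)/24 for i=0..10) = 0.065479
P(at least one match) = 1 - 0.065479 = 0.934521

0.934521


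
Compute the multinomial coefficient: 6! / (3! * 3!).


6! = 720
Denominator: 3!=6 * 3!=6
Coefficient = 720 / 36 = 20

20


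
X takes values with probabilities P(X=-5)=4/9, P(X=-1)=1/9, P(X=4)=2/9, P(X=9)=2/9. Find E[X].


E[X] = sum(x * P(x))
= -5*4/9 - 1*1/9 + 4*2/9 + 9*2/9
= 5/9

5/9


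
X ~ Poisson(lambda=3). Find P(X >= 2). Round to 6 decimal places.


P(X>=2) = 1 - P(X<=1) = 1 - (e^(-3)*3^0/0! + e^(-3)*3^1/1!)
≈ 1 - (0.0497870684 + 0.1493612051)
= 1 - 0.1991482735 = 0.8008517265
≈ 0.800852

0.800852


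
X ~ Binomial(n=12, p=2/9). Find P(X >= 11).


P(X>=11) = P(X=11) + P(X=12)
= 57344/94143178827 + 4096/282429536481
= 176128/282429536481

176128/282429536481


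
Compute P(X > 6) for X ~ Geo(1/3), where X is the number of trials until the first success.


P(X > 6) = P(first 6 trials all fail) = (1-p)^6 = (2/3)^6 = 64/729

64/729


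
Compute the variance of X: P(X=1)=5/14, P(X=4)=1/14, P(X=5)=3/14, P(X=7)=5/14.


E[X] = 59/14, E[X^2] = 341/14
Var(X) = E[X^2] - (E[X])^2 = 341/14 - (59/14)^2 = 1293/196

1293/196


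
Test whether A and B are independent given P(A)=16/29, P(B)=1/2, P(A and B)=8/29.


P(A)*P(B) = 16/29*1/2 = 8/29
P(A∩B) = 8/29, which equals P(A)P(B), so independent

Yes, A and B are independent


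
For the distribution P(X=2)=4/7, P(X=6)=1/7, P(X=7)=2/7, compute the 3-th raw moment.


E[X^3] = sum(x^3 * P(x))
= 8*4/7 + 216*1/7 + 343*2/7
= 934/7

934/7


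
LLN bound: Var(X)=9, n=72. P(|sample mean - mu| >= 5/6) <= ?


Var(Xbar) = Var(X)/n = 9/72
Chebyshev: P(|Xbar-mu| >= 5/6) <= Var(Xbar)/(5/6)^2 = (1/8)/(25/36) = 9/50

9/50


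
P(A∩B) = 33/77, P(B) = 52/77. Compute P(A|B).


P(A|B) = P(A∩B)/P(B) = (33/77)/(52/77) = 33/52

33/52


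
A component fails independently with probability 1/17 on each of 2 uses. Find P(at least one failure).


P(at least one) = 1 - P(none)
P(none) = (1 - 1/17)^2 = (16/17)^2 = 256/289
P(at least one) = 1 - 256/289 = 33/289

33/289


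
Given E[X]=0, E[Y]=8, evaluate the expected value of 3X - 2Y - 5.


E[3X - 2Y - 5] = 3*E[X] - 2*E[Y] - 5
= (3)*(0) + (-2)*(8) + (-5)
= 0 - 16 - 5 = -21

-21


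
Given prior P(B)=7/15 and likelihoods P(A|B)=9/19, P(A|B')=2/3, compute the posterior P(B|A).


P(A) = P(A|B)P(B) + P(A|B')P(B') = 9/19*7/15 + 2/3*8/15 = 493/855
P(B|A) = P(A|B)P(B)/P(A) = (21/95)/(493/855) = 189/493

189/493


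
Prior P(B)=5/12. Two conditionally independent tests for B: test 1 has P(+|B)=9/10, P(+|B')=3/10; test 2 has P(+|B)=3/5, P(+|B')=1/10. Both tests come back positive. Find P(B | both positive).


After test 1: P(+) = 9/10*5/12 + 3/10*7/12 = 11/20
P(B|+) = (3/8)/(11/20) = 15/22
After test 2 (use post1 as new prior): P(+) = 3/5*15/22 + 1/10*7/22 = 97/220
P(B|+,+) = (9/22)/(97/220) = 90/97

90/97


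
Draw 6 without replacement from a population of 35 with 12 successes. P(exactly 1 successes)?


P(X=1) = C(12,1)*C(23,5) / C(35,6)
= 12*33649 / 1623160
= 403788/1623160 = 1311/5270

1311/5270


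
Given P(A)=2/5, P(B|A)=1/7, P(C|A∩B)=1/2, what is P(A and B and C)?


P(A∩B∩C) = P(A) * P(B|A) * P(C|A∩B)
= 2/5 * 1/7 * 1/2
= 2/35 * 1/2 = 1/35

1/35


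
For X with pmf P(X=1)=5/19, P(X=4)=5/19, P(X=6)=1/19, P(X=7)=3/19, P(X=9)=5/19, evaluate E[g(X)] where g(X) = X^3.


E[X^3] = sum(g(x)*P(x))
= 1*5/19 + 64*5/19 + 216*1/19 + 343*3/19 + 729*5/19
= 5215/19

5215/19


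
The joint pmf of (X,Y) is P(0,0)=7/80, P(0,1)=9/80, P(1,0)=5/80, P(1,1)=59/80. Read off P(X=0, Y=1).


Read from table: P(X=0, Y=1) = 9/80

9/80


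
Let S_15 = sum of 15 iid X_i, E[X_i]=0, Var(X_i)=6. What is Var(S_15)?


By independence, Var(S_n) = n*Var(X_1) = 15*6 = 90

90


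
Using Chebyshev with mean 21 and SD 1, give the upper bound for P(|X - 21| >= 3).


k = 3/1 = 3
Chebyshev: P(|X-mu| >= k*sigma) <= 1/k^2 = 1/3^2 = 1/9

1/9


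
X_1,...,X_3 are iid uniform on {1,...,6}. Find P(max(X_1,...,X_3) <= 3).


P(max <= 3) = P(all X_i <= 3) = (P(X_1 <= 3))^3
= (3/6)^3 = (1/2)^3 = 1/8

1/8


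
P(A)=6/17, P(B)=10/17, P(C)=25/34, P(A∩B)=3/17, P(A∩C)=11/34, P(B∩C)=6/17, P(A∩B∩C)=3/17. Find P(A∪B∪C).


P(A∪B∪C) = P(A)+P(B)+P(C) - P(AB)-P(AC)-P(BC) + P(ABC)
= 6/17+10/17+25/34 - 3/17-11/34-6/17 + 3/17
= 1

1


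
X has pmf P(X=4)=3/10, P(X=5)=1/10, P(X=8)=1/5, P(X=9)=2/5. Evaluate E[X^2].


E[X^2] = sum(x^2 * P(x))
= 16*3/10 + 25*1/10 + 64*1/5 + 81*2/5
= 105/2

105/2


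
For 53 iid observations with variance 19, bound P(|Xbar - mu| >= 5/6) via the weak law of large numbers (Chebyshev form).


Var(Xbar) = Var(X)/n = 19/53
Chebyshev: P(|Xbar-mu| >= 5/6) <= Var(Xbar)/(5/6)^2 = (19/53)/(25/36) = 684/1325

684/1325


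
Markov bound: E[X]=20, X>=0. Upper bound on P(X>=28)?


Markov: P(X >= a) <= E[X]/a
P(X >= 28) <= 20/28 = 5/7

5/7


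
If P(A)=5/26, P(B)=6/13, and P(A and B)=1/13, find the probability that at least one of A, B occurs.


P(A∪B) = P(A) + P(B) - P(A∩B)
= 5/26 + 6/13 - 1/13 = 15/26

15/26


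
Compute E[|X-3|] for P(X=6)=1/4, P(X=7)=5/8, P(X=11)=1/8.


E[|X-3|] = sum(g(x)*P(x))
= 3*1/4 + 4*5/8 + 8*1/8
= 17/4

17/4


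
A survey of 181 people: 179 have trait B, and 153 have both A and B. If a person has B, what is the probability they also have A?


P(A|B) = P(A∩B)/P(B) = (153/181)/(179/181) = 153/179

153/179


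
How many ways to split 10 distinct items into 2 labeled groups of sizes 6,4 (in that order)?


10! = 3628800
Denominator: 6!=720 * 4!=24
Coefficient = 3628800 / 17280 = 210

210


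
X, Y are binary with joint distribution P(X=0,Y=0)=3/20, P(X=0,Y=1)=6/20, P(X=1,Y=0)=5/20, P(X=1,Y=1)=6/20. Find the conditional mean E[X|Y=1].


P(Y=1) = 12/20
E[X|Y=1] = (0*6 + 1*6)/12 = 6/12 = 1/2

1/2


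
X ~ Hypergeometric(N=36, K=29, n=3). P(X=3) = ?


P(X=3) = C(29,3)*C(7,0) / C(36,3)
= 3654*1 / 7140
= 3654/7140 = 87/170

87/170


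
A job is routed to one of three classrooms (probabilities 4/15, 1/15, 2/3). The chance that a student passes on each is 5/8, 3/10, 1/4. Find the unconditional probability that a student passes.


P(A) = P(A|B1)P(B1) + P(A|B2)P(B2) + P(A|B3)P(B3)
= 5/8*4/15 + 3/10*1/15 + 1/4*2/3
= 1/6 + 1/50 + 1/6 = 53/150

53/150


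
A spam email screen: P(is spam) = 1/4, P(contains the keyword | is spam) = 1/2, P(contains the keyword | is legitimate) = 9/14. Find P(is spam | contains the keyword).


P(A) = P(A|B)P(B) + P(A|B')P(B') = 1/2*1/4 + 9/14*3/4 = 17/28
P(B|A) = P(A|B)P(B)/P(A) = (1/8)/(17/28) = 7/34

7/34


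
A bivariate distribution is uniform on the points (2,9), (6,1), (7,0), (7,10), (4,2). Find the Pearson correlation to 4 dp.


Cov(X,Y) = -2.4800, Var(X) = 3.7600, Var(Y) = 17.8400
rho = Cov/(sqrt(VarX)*sqrt(VarY)) = -0.3028

-0.3028


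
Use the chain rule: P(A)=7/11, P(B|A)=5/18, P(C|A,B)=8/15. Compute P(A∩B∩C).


P(A∩B∩C) = P(A) * P(B|A) * P(C|A∩B)
= 7/11 * 5/18 * 8/15
= 35/198 * 8/15 = 28/297

28/297


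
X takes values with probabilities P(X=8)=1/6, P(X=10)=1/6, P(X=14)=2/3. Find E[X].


E[X] = sum(x * P(x))
= 8*1/6 + 10*1/6 + 14*2/3
= 37/3

37/3


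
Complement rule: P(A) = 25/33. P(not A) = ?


P(A') = 1 - P(A) = 1 - 25/33 = 8/33

8/33


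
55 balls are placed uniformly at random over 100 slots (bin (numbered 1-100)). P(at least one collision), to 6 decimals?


P(all different) = prod((100-i)/100 for i=0..54) = 0.000000
P(at least one match) = 1 - 0.000000 = 1.000000

1.000000


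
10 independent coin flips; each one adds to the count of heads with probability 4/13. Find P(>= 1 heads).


P(at least one) = 1 - P(none)
P(none) = (1 - 4/13)^10 = (9/13)^10 = 3486784401/137858491849
P(at least one) = 1 - 3486784401/137858491849 = 134371707448/137858491849

134371707448/137858491849


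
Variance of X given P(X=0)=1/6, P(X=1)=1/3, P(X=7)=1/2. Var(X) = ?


E[X] = 23/6, E[X^2] = 149/6
Var(X) = E[X^2] - (E[X])^2 = 149/6 - (23/6)^2 = 365/36

365/36


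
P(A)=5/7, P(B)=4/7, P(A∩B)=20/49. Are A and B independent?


P(A)*P(B) = 5/7*4/7 = 20/49
P(A∩B) = 20/49, which equals P(A)P(B), so independent

Yes, A and B are independent


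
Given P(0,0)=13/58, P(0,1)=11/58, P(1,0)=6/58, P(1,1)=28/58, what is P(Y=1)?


P(Y=1) = P(0,1)+P(1,1) = 11/58 + 28/58 = 39/58

39/58


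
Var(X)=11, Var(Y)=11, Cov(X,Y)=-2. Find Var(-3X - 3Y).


Var(-3X - 3Y) = (-3)^2*Var(X) + (-3)^2*Var(Y) + 2*(-3)*(-3)*Cov(X,Y)
= 9*11 + 9*11 + 18*(-2)
= 99 + 99 - 36 = 162

162


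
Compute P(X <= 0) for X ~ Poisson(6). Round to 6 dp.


P(X<=0) = e^(-6)*6^0/0!
≈ 0.0024787522
≈ 0.002479

0.002479


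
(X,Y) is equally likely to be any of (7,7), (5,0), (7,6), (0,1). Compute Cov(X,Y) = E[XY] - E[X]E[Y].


E[X]=19/4, E[Y]=7/2, E[XY]=91/4
Cov(X,Y) = E[XY] - E[X]E[Y] = 91/4 - 19/4*7/2 = 49/8

49/8


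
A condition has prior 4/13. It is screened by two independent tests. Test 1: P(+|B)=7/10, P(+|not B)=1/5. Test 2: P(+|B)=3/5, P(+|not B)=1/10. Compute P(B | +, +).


After test 1: P(+) = 7/10*4/13 + 1/5*9/13 = 23/65
P(B|+) = (14/65)/(23/65) = 14/23
After test 2 (use post1 as new prior): P(+) = 3/5*14/23 + 1/10*9/23 = 93/230
P(B|+,+) = (42/115)/(93/230) = 28/31

28/31


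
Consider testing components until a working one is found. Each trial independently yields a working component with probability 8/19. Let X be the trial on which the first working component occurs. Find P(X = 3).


P(X=3) = (1-p)^2 * p = (11/19)^2 * 8/19
= 121/361 * 8/19 = 968/6859

968/6859


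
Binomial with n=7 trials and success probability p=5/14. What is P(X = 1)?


P(X=1) = C(7,1) * p^1 * (1-p)^6
= 7 * 5/14 * 531441/7529536
= 2657205/15059072

2657205/15059072


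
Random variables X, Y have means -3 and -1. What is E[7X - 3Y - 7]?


E[7X - 3Y - 7] = 7*E[X] - 3*E[Y] - 7
= (7)*(-3) + (-3)*(-1) + (-7)
= -21 + 3 - 7 = -25

-25


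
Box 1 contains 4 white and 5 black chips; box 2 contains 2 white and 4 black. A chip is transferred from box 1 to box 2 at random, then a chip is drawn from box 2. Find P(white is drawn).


P(transfer white) = 4/9; P(transfer black) = 5/9
If white transferred: Urn II has 3 white of 7, so P(white|white moved) = 3/7
If black transferred: Urn II has 2 white of 7, so P(white|black moved) = 2/7
By total probability: P(white) = 4/9*3/7 + 5/9*2/7 = 22/63

22/63


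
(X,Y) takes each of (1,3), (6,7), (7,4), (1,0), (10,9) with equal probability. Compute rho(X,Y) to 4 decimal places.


Cov(X,Y) = 9.6000, Var(X) = 12.4000, Var(Y) = 9.8400
rho = Cov/(sqrt(VarX)*sqrt(VarY)) = 0.8691

0.8691


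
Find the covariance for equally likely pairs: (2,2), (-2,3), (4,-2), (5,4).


E[X]=9/4, E[Y]=7/4, E[XY]=5/2
Cov(X,Y) = E[XY] - E[X]E[Y] = 5/2 - 9/4*7/4 = -23/16

-23/16


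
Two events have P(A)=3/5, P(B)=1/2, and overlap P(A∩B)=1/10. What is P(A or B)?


P(A∪B) = P(A) + P(B) - P(A∩B)
= 3/5 + 1/2 - 1/10 = 1

1


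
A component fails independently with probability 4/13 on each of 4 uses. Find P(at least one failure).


P(at least one) = 1 - P(none)
P(none) = (1 - 4/13)^4 = (9/13)^4 = 6561/28561
P(at least one) = 1 - 6561/28561 = 22000/28561

22000/28561


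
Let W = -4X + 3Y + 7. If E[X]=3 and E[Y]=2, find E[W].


E[-4X + 3Y + 7] = -4*E[X] + 3*E[Y] + 7
= (-4)*(3) + (3)*(2) + (7)
= -12 + 6 + 7 = 1

1


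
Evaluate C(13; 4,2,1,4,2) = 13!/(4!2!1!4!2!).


13! = 6227020800
Denominator: 4!=24 * 2!=2 * 1!=1 * 4!=24 * 2!=2
Coefficient = 6227020800 / 2304 = 2702700

2702700


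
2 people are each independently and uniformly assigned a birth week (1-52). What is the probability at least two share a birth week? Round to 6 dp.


P(all different) = prod((52-i)/52 for i=0..1) = 0.980769
P(at least one match) = 1 - 0.980769 = 0.019231

0.019231


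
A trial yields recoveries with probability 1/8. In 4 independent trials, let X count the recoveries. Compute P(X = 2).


P(X=2) = C(4,2) * p^2 * (1-p)^2
= 6 * 1/64 * 49/64
= 147/2048

147/2048


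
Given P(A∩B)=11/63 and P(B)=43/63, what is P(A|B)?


P(A|B) = P(A∩B)/P(B) = (11/63)/(43/63) = 11/43

11/43


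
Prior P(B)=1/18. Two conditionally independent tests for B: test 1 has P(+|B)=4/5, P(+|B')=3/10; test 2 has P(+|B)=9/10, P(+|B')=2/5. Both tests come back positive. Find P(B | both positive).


After test 1: P(+) = 4/5*1/18 + 3/10*17/18 = 59/180
P(B|+) = (2/45)/(59/180) = 8/59
After test 2 (use post1 as new prior): P(+) = 9/10*8/59 + 2/5*51/59 = 138/295
P(B|+,+) = (36/295)/(138/295) = 6/23

6/23


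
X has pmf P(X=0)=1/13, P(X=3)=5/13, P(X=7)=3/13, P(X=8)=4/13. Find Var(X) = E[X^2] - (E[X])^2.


E[X] = 68/13, E[X^2] = 448/13
Var(X) = E[X^2] - (E[X])^2 = 448/13 - (68/13)^2 = 1200/169

1200/169


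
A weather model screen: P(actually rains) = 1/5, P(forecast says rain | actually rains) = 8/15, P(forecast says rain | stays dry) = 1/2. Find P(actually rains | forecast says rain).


P(A) = P(A|B)P(B) + P(A|B')P(B') = 8/15*1/5 + 1/2*4/5 = 38/75
P(B|A) = P(A|B)P(B)/P(A) = (8/75)/(38/75) = 4/19

4/19


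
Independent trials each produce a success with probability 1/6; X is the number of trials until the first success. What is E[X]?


For geometric (trials until first success), E[X] = 1/p = 1/(1/6) = 6

6


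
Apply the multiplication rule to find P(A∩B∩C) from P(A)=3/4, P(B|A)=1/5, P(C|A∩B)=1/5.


P(A∩B∩C) = P(A) * P(B|A) * P(C|A∩B)
= 3/4 * 1/5 * 1/5
= 3/20 * 1/5 = 3/100

3/100


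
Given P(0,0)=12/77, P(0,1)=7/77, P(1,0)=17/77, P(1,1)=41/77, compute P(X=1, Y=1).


Read from table: P(X=1, Y=1) = 41/77

41/77


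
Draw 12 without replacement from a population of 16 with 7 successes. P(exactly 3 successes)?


P(X=3) = C(7,3)*C(9,9) / C(16,12)
= 35*1 / 1820
= 35/1820 = 1/52

1/52


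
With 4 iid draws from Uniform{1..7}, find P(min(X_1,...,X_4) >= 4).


P(min >= 4) = P(all X_i >= 4) = (P(X_1 >= 4))^4
= (4/7)^4 = 256/2401

256/2401


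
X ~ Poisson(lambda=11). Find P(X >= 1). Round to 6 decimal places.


P(X>=1) = 1 - P(X<=0) = 1 - (e^(-11)*11^0/0!)
≈ 1 - 0.0000167017 = 0.9999832983
≈ 0.999983

0.999983


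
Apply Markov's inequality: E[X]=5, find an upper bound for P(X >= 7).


Markov: P(X >= a) <= E[X]/a
P(X >= 7) <= 5/7

5/7


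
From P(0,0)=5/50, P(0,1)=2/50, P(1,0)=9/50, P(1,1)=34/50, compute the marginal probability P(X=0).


P(X=0) = P(0,0)+P(0,1) = 5/50 + 2/50 = 7/50

7/50


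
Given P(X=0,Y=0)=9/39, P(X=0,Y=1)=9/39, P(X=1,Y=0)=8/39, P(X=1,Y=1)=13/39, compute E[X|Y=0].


P(Y=0) = 17/39
E[X|Y=0] = (0*9 + 1*8)/17 = 8/17

8/17


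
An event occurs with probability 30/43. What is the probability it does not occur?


P(A') = 1 - P(A) = 1 - 30/43 = 13/43

13/43


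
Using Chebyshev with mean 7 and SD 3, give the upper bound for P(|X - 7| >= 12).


k = 12/3 = 4
Chebyshev: P(|X-mu| >= k*sigma) <= 1/k^2 = 1/4^2 = 1/16

1/16


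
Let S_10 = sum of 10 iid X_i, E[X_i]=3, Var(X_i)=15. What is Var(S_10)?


By independence, Var(S_n) = n*Var(X_1) = 10*15 = 150

150


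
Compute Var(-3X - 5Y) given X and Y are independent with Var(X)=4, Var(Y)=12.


Independence => Cov(X,Y)=0
Var(-3X - 5Y) = (-3)^2*Var(X) + (-5)^2*Var(Y)
= 9*4 + 25*12 = 336

336


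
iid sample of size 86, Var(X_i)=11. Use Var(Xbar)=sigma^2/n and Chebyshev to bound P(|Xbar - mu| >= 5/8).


Var(Xbar) = Var(X)/n = 11/86
Chebyshev: P(|Xbar-mu| >= 5/8) <= Var(Xbar)/(5/8)^2 = (11/86)/(25/64) = 352/1075

352/1075


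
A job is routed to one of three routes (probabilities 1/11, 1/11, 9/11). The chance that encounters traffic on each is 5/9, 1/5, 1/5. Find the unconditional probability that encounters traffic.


P(A) = P(A|B1)P(B1) + P(A|B2)P(B2) + P(A|B3)P(B3)
= 5/9*1/11 + 1/5*1/11 + 1/5*9/11
= 5/99 + 1/55 + 9/55 = 23/99

23/99


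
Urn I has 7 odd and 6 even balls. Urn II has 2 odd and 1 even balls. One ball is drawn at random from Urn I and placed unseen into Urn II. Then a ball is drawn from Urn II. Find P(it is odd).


P(transfer odd) = 7/13; P(transfer even) = 6/13
If odd transferred: Urn II has 3 odd of 4, so P(odd|odd moved) = 3/4
If even transferred: Urn II has 2 odd of 4, so P(odd|even moved) = 1/2
By total probability: P(odd) = 7/13*3/4 + 6/13*1/2 = 33/52

33/52


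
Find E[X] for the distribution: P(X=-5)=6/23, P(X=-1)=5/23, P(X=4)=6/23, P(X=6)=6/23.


E[X] = sum(x * P(x))
= -5*6/23 - 1*5/23 + 4*6/23 + 6*6/23
= 25/23

25/23


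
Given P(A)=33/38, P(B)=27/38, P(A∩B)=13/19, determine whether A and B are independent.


P(A)*P(B) = 33/38*27/38 = 891/1444
P(A∩B) = 13/19 != 891/1444, so not independent

No, A and B are not independent


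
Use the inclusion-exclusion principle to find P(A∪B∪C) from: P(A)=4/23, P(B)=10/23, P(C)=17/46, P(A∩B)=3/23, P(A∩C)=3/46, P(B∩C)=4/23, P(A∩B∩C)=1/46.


P(A∪B∪C) = P(A)+P(B)+P(C) - P(AB)-P(AC)-P(BC) + P(ABC)
= 4/23+10/23+17/46 - 3/23-3/46-4/23 + 1/46
= 29/46

29/46


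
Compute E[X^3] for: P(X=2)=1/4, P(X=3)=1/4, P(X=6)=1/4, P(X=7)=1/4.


E[X^3] = sum(x^3 * P(x))
= 8*1/4 + 27*1/4 + 216*1/4 + 343*1/4
= 297/2

297/2


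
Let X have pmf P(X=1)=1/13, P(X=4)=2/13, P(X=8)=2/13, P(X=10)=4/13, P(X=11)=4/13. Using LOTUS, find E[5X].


E[5X] = sum(g(x)*P(x))
= 5*1/13 + 20*2/13 + 40*2/13 + 50*4/13 + 55*4/13
= 545/13

545/13


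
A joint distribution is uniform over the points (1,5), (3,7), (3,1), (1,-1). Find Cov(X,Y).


E[X]=2, E[Y]=3, E[XY]=7
Cov(X,Y) = E[XY] - E[X]E[Y] = 7 - 2*3 = 1

1


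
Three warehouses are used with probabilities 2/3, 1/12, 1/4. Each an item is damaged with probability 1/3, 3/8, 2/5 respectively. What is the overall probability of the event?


P(A) = P(A|B1)P(B1) + P(A|B2)P(B2) + P(A|B3)P(B3)
= 1/3*2/3 + 3/8*1/12 + 2/5*1/4
= 2/9 + 1/32 + 1/10 = 509/1440

509/1440


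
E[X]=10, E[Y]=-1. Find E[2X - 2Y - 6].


E[2X - 2Y - 6] = 2*E[X] - 2*E[Y] - 6
= (2)*(10) + (-2)*(-1) + (-6)
= 20 + 2 - 6 = 16

16


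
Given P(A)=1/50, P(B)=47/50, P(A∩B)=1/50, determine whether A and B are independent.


P(A)*P(B) = 1/50*47/50 = 47/2500
P(A∩B) = 1/50 != 47/2500, so not independent

No, A and B are not independent


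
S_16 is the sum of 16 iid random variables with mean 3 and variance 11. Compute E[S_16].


E[S_n] = n*E[X_1] = 16*3 = 48

48


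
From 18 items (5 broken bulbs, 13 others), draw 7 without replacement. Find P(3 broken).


P(X=3) = C(5,3)*C(13,4) / C(18,7)
= 10*715 / 31824
= 7150/31824 = 275/1224

275/1224


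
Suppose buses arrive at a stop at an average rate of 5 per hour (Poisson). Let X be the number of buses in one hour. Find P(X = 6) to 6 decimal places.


P(X=6) = e^(-5) * 5^6 / 6!
≈ 0.006737946999 * 15625 / 720
≈ 0.146223

0.146223


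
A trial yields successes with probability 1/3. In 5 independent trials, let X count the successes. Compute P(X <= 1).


P(X<=1) = P(X=0) + P(X=1)
= 32/243 + 80/243
= 112/243

112/243


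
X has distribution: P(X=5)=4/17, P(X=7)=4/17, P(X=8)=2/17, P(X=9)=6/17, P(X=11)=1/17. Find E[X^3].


E[X^3] = sum(g(x)*P(x))
= 125*4/17 + 343*4/17 + 512*2/17 + 729*6/17 + 1331*1/17
= 8601/17

8601/17


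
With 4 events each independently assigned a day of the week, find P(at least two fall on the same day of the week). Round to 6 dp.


P(all different) = prod((7-i)/7 for i=0..3) = 0.349854
P(at least one match) = 1 - 0.349854 = 0.650146

0.650146


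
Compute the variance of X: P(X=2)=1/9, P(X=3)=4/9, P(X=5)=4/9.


E[X] = 34/9, E[X^2] = 140/9
Var(X) = E[X^2] - (E[X])^2 = 140/9 - (34/9)^2 = 104/81

104/81


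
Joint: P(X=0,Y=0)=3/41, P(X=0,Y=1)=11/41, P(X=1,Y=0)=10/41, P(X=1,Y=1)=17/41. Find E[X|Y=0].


P(Y=0) = 13/41
E[X|Y=0] = (0*3 + 1*10)/13 = 10/13

10/13


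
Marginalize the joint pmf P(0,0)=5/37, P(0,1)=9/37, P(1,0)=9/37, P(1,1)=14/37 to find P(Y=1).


P(Y=1) = P(0,1)+P(1,1) = 9/37 + 14/37 = 23/37

23/37


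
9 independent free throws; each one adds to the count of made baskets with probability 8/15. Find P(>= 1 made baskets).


P(at least one) = 1 - P(none)
P(none) = (1 - 8/15)^9 = (7/15)^9 = 40353607/38443359375
P(at least one) = 1 - 40353607/38443359375 = 38403005768/38443359375

38403005768/38443359375


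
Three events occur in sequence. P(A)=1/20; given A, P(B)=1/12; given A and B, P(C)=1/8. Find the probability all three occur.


P(A∩B∩C) = P(A) * P(B|A) * P(C|A∩B)
= 1/20 * 1/12 * 1/8
= 1/240 * 1/8 = 1/1920

1/1920


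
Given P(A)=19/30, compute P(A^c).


P(A') = 1 - P(A) = 1 - 19/30 = 11/30

11/30


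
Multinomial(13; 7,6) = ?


13! = 6227020800
Denominator: 7!=5040 * 6!=720
Coefficient = 6227020800 / 3628800 = 1716

1716


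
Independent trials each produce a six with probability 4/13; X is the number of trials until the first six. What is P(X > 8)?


P(X > 8) = P(first 8 trials all fail) = (1-p)^8 = (9/13)^8 = 43046721/815730721

43046721/815730721


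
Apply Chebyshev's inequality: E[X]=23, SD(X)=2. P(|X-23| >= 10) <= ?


k = 10/2 = 5
Chebyshev: P(|X-mu| >= k*sigma) <= 1/k^2 = 1/5^2 = 1/25

1/25


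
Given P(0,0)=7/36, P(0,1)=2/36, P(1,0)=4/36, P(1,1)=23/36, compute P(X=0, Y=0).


Read from table: P(X=0, Y=0) = 7/36

7/36


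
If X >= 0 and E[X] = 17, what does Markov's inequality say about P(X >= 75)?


Markov: P(X >= a) <= E[X]/a
P(X >= 75) <= 17/75

17/75


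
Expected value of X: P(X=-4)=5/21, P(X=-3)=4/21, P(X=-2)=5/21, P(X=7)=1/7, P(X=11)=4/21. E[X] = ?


E[X] = sum(x * P(x))
= -4*5/21 - 3*4/21 - 2*5/21 + 7*1/7 + 11*4/21
= 23/21

23/21


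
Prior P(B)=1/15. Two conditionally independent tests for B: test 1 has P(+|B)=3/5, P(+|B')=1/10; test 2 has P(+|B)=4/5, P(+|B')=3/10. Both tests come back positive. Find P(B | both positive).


After test 1: P(+) = 3/5*1/15 + 1/10*14/15 = 2/15
P(B|+) = (1/25)/(2/15) = 3/10
After test 2 (use post1 as new prior): P(+) = 4/5*3/10 + 3/10*7/10 = 9/20
P(B|+,+) = (6/25)/(9/20) = 8/15

8/15


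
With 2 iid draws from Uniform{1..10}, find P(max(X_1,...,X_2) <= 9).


P(max <= 9) = P(all X_i <= 9) = (P(X_1 <= 9))^2
= (9/10)^2 = 81/100

81/100


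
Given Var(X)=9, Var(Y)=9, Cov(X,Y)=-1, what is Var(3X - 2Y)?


Var(3X - 2Y) = 3^2*Var(X) + (-2)^2*Var(Y) + 2*3*(-2)*Cov(X,Y)
= 9*9 + 4*9 - 12*(-1)
= 81 + 36 + 12 = 129

129


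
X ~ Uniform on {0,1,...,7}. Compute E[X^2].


E[X^2] = (1/8) * sum(x^2 for x=0..7)
= 140/8 = 35/2

35/2


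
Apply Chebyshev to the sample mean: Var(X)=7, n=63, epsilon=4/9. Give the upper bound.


Var(Xbar) = Var(X)/n = 7/63
Chebyshev: P(|Xbar-mu| >= 4/9) <= Var(Xbar)/(4/9)^2 = (1/9)/(16/81) = 9/16

9/16


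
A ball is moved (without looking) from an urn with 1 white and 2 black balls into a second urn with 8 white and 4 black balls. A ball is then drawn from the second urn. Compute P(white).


P(transfer white) = 1/3; P(transfer black) = 2/3
If white transferred: Urn II has 9 white of 13, so P(white|white moved) = 9/13
If black transferred: Urn II has 8 white of 13, so P(white|black moved) = 8/13
By total probability: P(white) = 1/3*9/13 + 2/3*8/13 = 25/39

25/39


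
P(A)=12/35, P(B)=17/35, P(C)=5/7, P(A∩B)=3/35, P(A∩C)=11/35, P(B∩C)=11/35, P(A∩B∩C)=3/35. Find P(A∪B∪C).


P(A∪B∪C) = P(A)+P(B)+P(C) - P(AB)-P(AC)-P(BC) + P(ABC)
= 12/35+17/35+5/7 - 3/35-11/35-11/35 + 3/35
= 32/35

32/35


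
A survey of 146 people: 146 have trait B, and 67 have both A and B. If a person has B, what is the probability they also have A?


P(A|B) = P(A∩B)/P(B) = (67/146)/(146/146) = 67/146

67/146


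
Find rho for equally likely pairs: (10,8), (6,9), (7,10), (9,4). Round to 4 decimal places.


Cov(X,Y) = -2.0000, Var(X) = 2.5000, Var(Y) = 5.1875
rho = Cov/(sqrt(VarX)*sqrt(VarY)) = -0.5554

-0.5554


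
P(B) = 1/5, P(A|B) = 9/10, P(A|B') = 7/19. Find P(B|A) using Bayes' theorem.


P(A) = P(A|B)P(B) + P(A|B')P(B') = 9/10*1/5 + 7/19*4/5 = 451/950
P(B|A) = P(A|B)P(B)/P(A) = (9/50)/(451/950) = 171/451

171/451


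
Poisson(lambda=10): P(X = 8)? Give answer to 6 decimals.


P(X=8) = e^(-10) * 10^8 / 8!
≈ 0.00004539992976 * 100000000 / 40320
≈ 0.112599

0.112599


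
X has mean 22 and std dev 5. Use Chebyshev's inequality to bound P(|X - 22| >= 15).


k = 15/5 = 3
Chebyshev: P(|X-mu| >= k*sigma) <= 1/k^2 = 1/3^2 = 1/9

1/9


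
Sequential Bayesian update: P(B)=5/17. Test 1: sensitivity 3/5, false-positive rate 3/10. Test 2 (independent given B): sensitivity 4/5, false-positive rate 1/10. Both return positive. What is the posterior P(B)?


After test 1: P(+) = 3/5*5/17 + 3/10*12/17 = 33/85
P(B|+) = (3/17)/(33/85) = 5/11
After test 2 (use post1 as new prior): P(+) = 4/5*5/11 + 1/10*6/11 = 23/55
P(B|+,+) = (4/11)/(23/55) = 20/23

20/23


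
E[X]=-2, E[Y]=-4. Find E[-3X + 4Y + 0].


E[-3X + 4Y + 0] = -3*E[X] + 4*E[Y] + 0
= (-3)*(-2) + (4)*(-4) + (0)
= 6 - 16 + 0 = -10

-10


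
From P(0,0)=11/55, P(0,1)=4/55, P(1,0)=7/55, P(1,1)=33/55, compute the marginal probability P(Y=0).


P(Y=0) = P(0,0)+P(1,0) = 11/55 + 7/55 = 18/55

18/55


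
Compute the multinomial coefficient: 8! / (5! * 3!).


8! = 40320
Denominator: 5!=120 * 3!=6
Coefficient = 40320 / 720 = 56

56


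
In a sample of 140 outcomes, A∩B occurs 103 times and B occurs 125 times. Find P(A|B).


P(A|B) = P(A∩B)/P(B) = (103/140)/(125/140) = 103/125

103/125


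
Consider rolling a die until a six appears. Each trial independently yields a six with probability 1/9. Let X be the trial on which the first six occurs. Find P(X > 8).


P(X > 8) = P(first 8 trials all fail) = (1-p)^8 = (8/9)^8 = 16777216/43046721

16777216/43046721


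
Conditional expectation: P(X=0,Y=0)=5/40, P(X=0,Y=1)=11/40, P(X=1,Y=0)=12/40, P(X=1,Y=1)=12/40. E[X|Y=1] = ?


P(Y=1) = 23/40
E[X|Y=1] = (0*11 + 1*12)/23 = 12/23

12/23


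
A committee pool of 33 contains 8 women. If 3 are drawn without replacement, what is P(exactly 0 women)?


P(X=0) = C(8,0)*C(25,3) / C(33,3)
= 1*2300 / 5456
= 2300/5456 = 575/1364

575/1364


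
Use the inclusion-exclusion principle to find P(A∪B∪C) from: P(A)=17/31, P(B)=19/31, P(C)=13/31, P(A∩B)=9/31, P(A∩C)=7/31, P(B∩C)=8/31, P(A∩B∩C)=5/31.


P(A∪B∪C) = P(A)+P(B)+P(C) - P(AB)-P(AC)-P(BC) + P(ABC)
= 17/31+19/31+13/31 - 9/31-7/31-8/31 + 5/31
= 30/31

30/31


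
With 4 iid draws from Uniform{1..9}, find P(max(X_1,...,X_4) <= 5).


P(max <= 5) = P(all X_i <= 5) = (P(X_1 <= 5))^4
= (5/9)^4 = 625/6561

625/6561


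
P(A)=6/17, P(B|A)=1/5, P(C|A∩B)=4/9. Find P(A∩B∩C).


P(A∩B∩C) = P(A) * P(B|A) * P(C|A∩B)
= 6/17 * 1/5 * 4/9
= 6/85 * 4/9 = 8/255

8/255


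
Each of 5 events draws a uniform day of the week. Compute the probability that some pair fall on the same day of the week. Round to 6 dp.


P(all different) = prod((7-i)/7 for i=0..4) = 0.149938
P(at least one match) = 1 - 0.149938 = 0.850062

0.850062


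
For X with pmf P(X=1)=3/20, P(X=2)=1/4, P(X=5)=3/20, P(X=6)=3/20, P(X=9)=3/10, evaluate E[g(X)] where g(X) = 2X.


E[2X] = sum(g(x)*P(x))
= 2*3/20 + 4*1/4 + 10*3/20 + 12*3/20 + 18*3/10
= 10

10


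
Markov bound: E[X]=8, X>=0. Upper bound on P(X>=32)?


Markov: P(X >= a) <= E[X]/a
P(X >= 32) <= 8/32 = 1/4

1/4


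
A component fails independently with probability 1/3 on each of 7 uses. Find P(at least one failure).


P(at least one) = 1 - P(none)
P(none) = (1 - 1/3)^7 = (2/3)^7 = 128/2187
P(at least one) = 1 - 128/2187 = 2059/2187

2059/2187


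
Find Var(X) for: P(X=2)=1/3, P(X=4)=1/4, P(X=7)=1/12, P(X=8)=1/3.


E[X] = 59/12, E[X^2] = 123/4
Var(X) = E[X^2] - (E[X])^2 = 123/4 - (59/12)^2 = 947/144

947/144


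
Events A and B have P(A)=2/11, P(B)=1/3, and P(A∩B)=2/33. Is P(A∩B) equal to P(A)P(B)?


P(A)*P(B) = 2/11*1/3 = 2/33
P(A∩B) = 2/33, which equals P(A)P(B), so independent

Yes, A and B are independent


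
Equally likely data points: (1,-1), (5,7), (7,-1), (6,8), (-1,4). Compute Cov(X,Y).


E[X]=18/5, E[Y]=17/5, E[XY]=71/5
Cov(X,Y) = E[XY] - E[X]E[Y] = 71/5 - 18/5*17/5 = 49/25

49/25


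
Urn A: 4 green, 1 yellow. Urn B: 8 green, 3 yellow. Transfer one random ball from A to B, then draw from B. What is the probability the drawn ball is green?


P(transfer green) = 4/5; P(transfer yellow) = 1/5
If green transferred: Urn II has 9 green of 12, so P(green|green moved) = 3/4
If yellow transferred: Urn II has 8 green of 12, so P(green|yellow moved) = 2/3
By total probability: P(green) = 4/5*3/4 + 1/5*2/3 = 11/15

11/15


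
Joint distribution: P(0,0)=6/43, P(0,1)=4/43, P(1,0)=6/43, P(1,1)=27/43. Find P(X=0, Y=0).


Read from table: P(X=0, Y=0) = 6/43

6/43


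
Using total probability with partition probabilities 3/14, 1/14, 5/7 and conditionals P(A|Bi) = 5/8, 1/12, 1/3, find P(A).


P(A) = P(A|B1)P(B1) + P(A|B2)P(B2) + P(A|B3)P(B3)
= 5/8*3/14 + 1/12*1/14 + 1/3*5/7
= 15/112 + 1/168 + 5/21 = 127/336

127/336


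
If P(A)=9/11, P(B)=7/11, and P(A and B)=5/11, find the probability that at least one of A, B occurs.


P(A∪B) = P(A) + P(B) - P(A∩B)
= 9/11 + 7/11 - 5/11 = 1

1


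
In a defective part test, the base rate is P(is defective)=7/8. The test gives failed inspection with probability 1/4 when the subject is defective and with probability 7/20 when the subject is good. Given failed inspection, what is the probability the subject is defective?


P(A) = P(A|B)P(B) + P(A|B')P(B') = 1/4*7/8 + 7/20*1/8 = 21/80
P(B|A) = P(A|B)P(B)/P(A) = (7/32)/(21/80) = 5/6

5/6


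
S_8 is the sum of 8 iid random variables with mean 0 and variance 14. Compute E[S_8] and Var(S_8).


E[S_n] = n*mu = 8*0 = 0
Var(S_n) = n*sigma^2 = 8*14 = 112

E[S_8]=0, Var(S_8)=112


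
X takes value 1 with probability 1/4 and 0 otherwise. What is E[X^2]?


For Bernoulli: X in {0,1}
E[X^2] = 0^2*(1-1/4) + 1^2*1/4 = 1/4

1/4


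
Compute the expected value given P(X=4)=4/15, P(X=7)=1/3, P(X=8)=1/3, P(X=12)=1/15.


E[X] = sum(x * P(x))
= 4*4/15 + 7*1/3 + 8*1/3 + 12*1/15
= 103/15

103/15


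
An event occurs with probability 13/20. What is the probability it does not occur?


P(A') = 1 - P(A) = 1 - 13/20 = 7/20

7/20


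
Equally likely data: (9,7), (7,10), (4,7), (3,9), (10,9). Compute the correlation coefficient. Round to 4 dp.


Cov(X,Y) = 0.1600, Var(X) = 7.4400, Var(Y) = 1.4400
rho = Cov/(sqrt(VarX)*sqrt(VarY)) = 0.0489

0.0489


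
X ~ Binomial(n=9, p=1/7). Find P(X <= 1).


P(X<=1) = P(X=0) + P(X=1)
= 10077696/40353607 + 15116544/40353607
= 25194240/40353607

25194240/40353607


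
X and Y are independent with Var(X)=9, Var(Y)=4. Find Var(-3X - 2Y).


Independence => Cov(X,Y)=0
Var(-3X - 2Y) = (-3)^2*Var(X) + (-2)^2*Var(Y)
= 9*9 + 4*4 = 97

97


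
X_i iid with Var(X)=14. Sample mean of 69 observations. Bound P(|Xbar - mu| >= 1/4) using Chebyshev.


Var(Xbar) = Var(X)/n = 14/69
Chebyshev: P(|Xbar-mu| >= 1/4) <= Var(Xbar)/(1/4)^2 = (14/69)/(1/16) = 224/69
Bound exceeds 1, so trivial bound: 1

1


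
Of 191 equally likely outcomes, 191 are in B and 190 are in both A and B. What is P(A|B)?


P(A|B) = P(A∩B)/P(B) = (190/191)/(191/191) = 190/191

190/191


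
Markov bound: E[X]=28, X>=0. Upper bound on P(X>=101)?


Markov: P(X >= a) <= E[X]/a
P(X >= 101) <= 28/101

28/101


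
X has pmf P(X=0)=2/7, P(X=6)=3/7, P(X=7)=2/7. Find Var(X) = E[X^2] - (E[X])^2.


E[X] = 32/7, E[X^2] = 206/7
Var(X) = E[X^2] - (E[X])^2 = 206/7 - (32/7)^2 = 418/49

418/49


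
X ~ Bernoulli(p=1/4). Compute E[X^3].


For Bernoulli: X in {0,1}
E[X^3] = 0^3*(1-1/4) + 1^3*1/4 = 1/4

1/4


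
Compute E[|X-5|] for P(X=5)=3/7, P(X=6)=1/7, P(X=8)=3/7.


E[|X-5|] = sum(g(x)*P(x))
= 0*3/7 + 1*1/7 + 3*3/7
= 10/7

10/7


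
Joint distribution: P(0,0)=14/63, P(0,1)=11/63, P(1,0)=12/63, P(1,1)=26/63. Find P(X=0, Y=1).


Read from table: P(X=0, Y=1) = 11/63

11/63


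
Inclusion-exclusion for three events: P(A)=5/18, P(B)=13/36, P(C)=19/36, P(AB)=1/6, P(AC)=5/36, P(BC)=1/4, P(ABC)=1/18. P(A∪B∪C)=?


P(A∪B∪C) = P(A)+P(B)+P(C) - P(AB)-P(AC)-P(BC) + P(ABC)
= 5/18+13/36+19/36 - 1/6-5/36-1/4 + 1/18
= 2/3

2/3


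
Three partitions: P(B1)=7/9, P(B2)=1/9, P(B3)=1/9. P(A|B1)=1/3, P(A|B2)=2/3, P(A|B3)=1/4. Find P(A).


P(A) = P(A|B1)P(B1) + P(A|B2)P(B2) + P(A|B3)P(B3)
= 1/3*7/9 + 2/3*1/9 + 1/4*1/9
= 7/27 + 2/27 + 1/36 = 13/36

13/36


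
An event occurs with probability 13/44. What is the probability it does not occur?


P(A') = 1 - P(A) = 1 - 13/44 = 31/44

31/44


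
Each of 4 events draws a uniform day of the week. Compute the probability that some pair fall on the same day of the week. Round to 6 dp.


P(all different) = prod((7-i)/7 for i=0..3) = 0.349854
P(at least one match) = 1 - 0.349854 = 0.650146

0.650146


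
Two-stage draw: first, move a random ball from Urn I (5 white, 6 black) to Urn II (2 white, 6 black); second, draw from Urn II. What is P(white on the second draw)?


P(transfer white) = 5/11; P(transfer black) = 6/11
If white transferred: Urn II has 3 white of 9, so P(white|white moved) = 1/3
If black transferred: Urn II has 2 white of 9, so P(white|black moved) = 2/9
By total probability: P(white) = 5/11*1/3 + 6/11*2/9 = 3/11

3/11


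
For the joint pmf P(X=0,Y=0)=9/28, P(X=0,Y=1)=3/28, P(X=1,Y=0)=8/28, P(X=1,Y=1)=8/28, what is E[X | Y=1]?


P(Y=1) = 11/28
E[X|Y=1] = (0*3 + 1*8)/11 = 8/11

8/11


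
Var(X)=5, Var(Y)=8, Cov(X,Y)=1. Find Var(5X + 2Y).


Var(5X + 2Y) = 5^2*Var(X) + 2^2*Var(Y) + 2*5*2*Cov(X,Y)
= 25*5 + 4*8 + 20*1
= 125 + 32 + 20 = 177

177


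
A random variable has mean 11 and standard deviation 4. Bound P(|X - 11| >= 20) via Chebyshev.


k = 20/4 = 5
Chebyshev: P(|X-mu| >= k*sigma) <= 1/k^2 = 1/5^2 = 1/25

1/25


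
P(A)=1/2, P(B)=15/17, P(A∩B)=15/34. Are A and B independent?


P(A)*P(B) = 1/2*15/17 = 15/34
P(A∩B) = 15/34, which equals P(A)P(B), so independent

Yes, A and B are independent


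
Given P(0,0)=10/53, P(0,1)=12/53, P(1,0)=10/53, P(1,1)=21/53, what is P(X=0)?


P(X=0) = P(0,0)+P(0,1) = 10/53 + 12/53 = 22/53

22/53


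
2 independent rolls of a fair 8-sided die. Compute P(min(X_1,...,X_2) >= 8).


P(min >= 8) = P(all X_i >= 8) = (P(X_1 >= 8))^2
= (1/8)^2 = 1/64

1/64


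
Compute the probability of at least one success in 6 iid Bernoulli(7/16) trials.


P(at least one) = 1 - P(none)
P(none) = (1 - 7/16)^6 = (9/16)^6 = 531441/16777216
P(at least one) = 1 - 531441/16777216 = 16245775/16777216

16245775/16777216


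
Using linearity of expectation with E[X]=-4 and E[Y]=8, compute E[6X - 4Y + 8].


E[6X - 4Y + 8] = 6*E[X] - 4*E[Y] + 8
= (6)*(-4) + (-4)*(8) + (8)
= -24 - 32 + 8 = -48

-48


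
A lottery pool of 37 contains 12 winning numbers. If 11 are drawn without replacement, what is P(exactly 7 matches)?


P(X=7) = C(12,7)*C(25,4) / C(37,11)
= 792*12650 / 854992152
= 10018800/854992152 = 139150/11874891

139150/11874891


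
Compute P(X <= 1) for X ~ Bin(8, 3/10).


P(X<=1) = P(X=0) + P(X=1)
= 5764801/100000000 + 2470629/12500000
= 25529833/100000000

25529833/100000000


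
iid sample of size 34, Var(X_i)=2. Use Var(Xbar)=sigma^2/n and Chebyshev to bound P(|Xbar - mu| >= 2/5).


Var(Xbar) = Var(X)/n = 2/34
Chebyshev: P(|Xbar-mu| >= 2/5) <= Var(Xbar)/(2/5)^2 = (1/17)/(4/25) = 25/68

25/68


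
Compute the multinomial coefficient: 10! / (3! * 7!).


10! = 3628800
Denominator: 3!=6 * 7!=5040
Coefficient = 3628800 / 30240 = 120

120
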